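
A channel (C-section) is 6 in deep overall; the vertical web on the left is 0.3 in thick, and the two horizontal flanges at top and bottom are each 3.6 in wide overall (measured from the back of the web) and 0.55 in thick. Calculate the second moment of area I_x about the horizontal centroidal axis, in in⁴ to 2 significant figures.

I_x ≈ 32 in⁴

Break the section into simple shapes (no overlaps), measuring from the bottom-left corner of the bounding box.
Web: 0.3 × 6, A = 1.8 in², y = 3 in, Ī = 5.4 in⁴.
Top flange (beyond web): 3.3 × 0.55, A = 1.815 in², y = 5.725 in, Ī = 0.04575 in⁴.
Bottom flange (beyond web): 3.3 × 0.55, A = 1.815 in², y = 0.275 in, Ī = 0.04575 in⁴.
By symmetry the centroid is at mid-height, ȳ = 3 in.
Transfer each piece to the horizontal centroidal axis using Ī + A·d² with d = y − 3:
  web: d = 0 in → contributes +5.4 in⁴
  top flange (beyond web): d = 2.725 in → contributes +13.52 in⁴
  bottom flange (beyond web): d = -2.725 in → contributes +13.52 in⁴
Total I = 32.45 in⁴.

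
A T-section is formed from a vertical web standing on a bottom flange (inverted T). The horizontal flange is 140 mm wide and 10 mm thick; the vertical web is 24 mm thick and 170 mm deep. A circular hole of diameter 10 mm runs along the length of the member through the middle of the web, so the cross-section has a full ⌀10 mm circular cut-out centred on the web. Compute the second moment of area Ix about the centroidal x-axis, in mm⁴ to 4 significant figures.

Ix ≈ 1.824 × 10⁷ mm⁴

Treat the section as a set of non-overlapping primitives; coordinates are from the bounding-box lower-left.
Flange: 140 × 10, A = 1 400 mm², y = 5 mm, Ī = 11666.7 mm⁴.
Web: 24 × 170, A = 4 080 mm², y = 95 mm, Ī = 9 826 000 mm⁴.
Hole (subtracted): ⌀10, A = 78.5398 mm², y = 95 mm, Ī = 490.874 mm⁴.
Centroid: ȳ = ΣA·y / ΣA = 71.673 mm.
Transfer each piece to the centroidal x-axis using Ī + A·d² with d = y − 71.673:
  flange: d = -66.673 mm → contributes +6 235 066 mm⁴
  web: d = 23.327 mm → contributes +12 046 133 mm⁴
  hole: d = 23.327 mm → contributes −43228.3 mm⁴
Total I = 18 237 971 mm⁴.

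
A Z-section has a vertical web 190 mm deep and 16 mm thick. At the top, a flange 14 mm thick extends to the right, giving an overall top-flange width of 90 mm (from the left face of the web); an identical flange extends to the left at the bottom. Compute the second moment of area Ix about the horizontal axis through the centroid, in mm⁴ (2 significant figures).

Split into non-overlapping primitives; take the origin at the lower-left of the bounding box.
Web: 16 × 190, A = 3 040 mm², y = 95 mm, Ī = 9 145 333 mm⁴.
Top flange (beyond web): 74 × 14, A = 1 036 mm², y = 183 mm, Ī = 16 921 mm⁴.
Bottom flange (beyond web): 74 × 14, A = 1 036 mm², y = 7 mm, Ī = 16 921 mm⁴.
Centroid: ȳ = ΣA·y / ΣA = 95 mm.
Transfer each piece to the horizontal axis through the centroid using Ī + A·d² with d = y − 95:
  web: d = 0 mm → contributes +9 145 333 mm⁴
  top flange (beyond web): d = 88 mm → contributes +8 039 705 mm⁴
  bottom flange (beyond web): d = -88 mm → contributes +8 039 705 mm⁴
Total I = 25 224 744 mm⁴.

Ix ≈ 2.5 × 10⁷ mm⁴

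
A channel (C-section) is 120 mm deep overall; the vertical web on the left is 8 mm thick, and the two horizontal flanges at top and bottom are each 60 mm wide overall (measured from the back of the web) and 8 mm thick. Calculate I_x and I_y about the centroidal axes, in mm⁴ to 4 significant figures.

I_x ≈ 3.766 × 10⁶ mm⁴, I_y ≈ 5.937 × 10⁵ mm⁴

Split into non-overlapping primitives; take the origin at the lower-left of the bounding box.
Web: 8 × 120, A = 960 mm², y = 60 mm, Ī = 1 152 000 mm⁴.
Top flange (beyond web): 52 × 8, A = 416 mm², y = 116 mm, Ī = 2218.67 mm⁴.
Bottom flange (beyond web): 52 × 8, A = 416 mm², y = 4 mm, Ī = 2218.67 mm⁴.
By symmetry the centroid is at mid-height, ȳ = 60 mm.
Transfer each piece to the centroidal x-axis using Ī + A·d² with d = y − 60:
  web: d = 0 mm → contributes +1 152 000 mm⁴
  top flange (beyond web): d = 56 mm → contributes +1 306 795 mm⁴
  bottom flange (beyond web): d = -56 mm → contributes +1 306 795 mm⁴
Total I = 3 765 589 mm⁴.
For the y-axis: x̄ = 17.9286 mm.
Repeating about the centroidal y-axis gives I_y = 593 740 mm⁴.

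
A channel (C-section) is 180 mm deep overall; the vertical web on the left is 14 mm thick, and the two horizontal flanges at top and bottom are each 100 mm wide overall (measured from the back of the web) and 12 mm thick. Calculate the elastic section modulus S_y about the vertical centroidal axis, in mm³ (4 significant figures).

Treat the section as a set of non-overlapping primitives; coordinates are from the bounding-box lower-left.
Web: 14 × 180, A = 2 520 mm², x = 7 mm, Ī = 41 160 mm⁴.
Top flange (beyond web): 86 × 12, A = 1 032 mm², x = 57 mm, Ī = 636 056 mm⁴.
Bottom flange (beyond web): 86 × 12, A = 1 032 mm², x = 57 mm, Ī = 636 056 mm⁴.
Centroid: x̄ = ΣA·x / ΣA = 29.5131 mm.
Transfer each piece to the vertical centroidal axis using Ī + A·d² with d = x − 29.5131:
  web: d = -22.5131 mm → contributes +1 318 395 mm⁴
  top flange (beyond web): d = 27.4869 mm → contributes +1 415 763 mm⁴
  bottom flange (beyond web): d = 27.4869 mm → contributes +1 415 763 mm⁴
Total I = 4 149 921 mm⁴.
Extreme fibre distance c = 70.4869 mm; S = I/c = 58875.1 mm³.

S_y ≈ 5.888 × 10⁴ mm³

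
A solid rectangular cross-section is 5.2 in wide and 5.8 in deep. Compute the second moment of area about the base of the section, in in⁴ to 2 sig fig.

The section: 5.2 × 5.8, A = 30.16 in², y = 2.9 in, Ī = 84.55 in⁴.
Transfer it to a horizontal axis along the bottom face using Ī + A·d² with d = y − 0:
  the section: d = 2.9 in → contributes +338.2 in⁴
Total I = 338.2 in⁴.

I_base ≈ 340 in⁴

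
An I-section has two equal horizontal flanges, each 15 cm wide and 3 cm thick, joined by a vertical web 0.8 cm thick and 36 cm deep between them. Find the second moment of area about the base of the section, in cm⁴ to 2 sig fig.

Split into non-overlapping primitives; take the origin at the lower-left of the bounding box.
Bottom flange: 15 × 3, A = 45 cm², y = 1.5 cm, Ī = 33.75 cm⁴.
Web: 0.8 × 36, A = 28.8 cm², y = 21 cm, Ī = 3 110 cm⁴.
Top flange: 15 × 3, A = 45 cm², y = 40.5 cm, Ī = 33.75 cm⁴.
Transfer each piece to the bottom edge using Ī + A·d² with d = y − 0:
  bottom flange: d = 1.5 cm → contributes +135 cm⁴
  web: d = 21 cm → contributes +15 811 cm⁴
  top flange: d = 40.5 cm → contributes +73 845 cm⁴
Total I = 89 791 cm⁴.

I_base ≈ 9.0 × 10⁴ cm⁴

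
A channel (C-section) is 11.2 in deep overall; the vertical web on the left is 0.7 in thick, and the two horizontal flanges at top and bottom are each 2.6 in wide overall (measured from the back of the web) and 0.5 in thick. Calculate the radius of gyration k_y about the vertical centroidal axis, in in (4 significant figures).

Decompose the section into non-overlapping parts with the origin at the bottom-left of its bounding rectangle.
Web: 0.7 × 11.2, A = 7.84 in², x = 0.35 in, Ī = 0.320133 in⁴.
Top flange (beyond web): 1.9 × 0.5, A = 0.95 in², x = 1.65 in, Ī = 0.285792 in⁴.
Bottom flange (beyond web): 1.9 × 0.5, A = 0.95 in², x = 1.65 in, Ī = 0.285792 in⁴.
Centroid: x̄ = ΣA·x / ΣA = 0.603593 in.
Transfer each piece to the vertical centroidal axis using Ī + A·d² with d = x − 0.603593:
  web: d = -0.253593 in → contributes +0.824321 in⁴
  top flange (beyond web): d = 1.04641 in → contributes +1.32601 in⁴
  bottom flange (beyond web): d = 1.04641 in → contributes +1.32601 in⁴
Total I = 3.47634 in⁴.
Radius of gyration: k = √(I/A) = √(3.47634 / 9.74) = 0.597423 in.

k_y ≈ 0.5974 in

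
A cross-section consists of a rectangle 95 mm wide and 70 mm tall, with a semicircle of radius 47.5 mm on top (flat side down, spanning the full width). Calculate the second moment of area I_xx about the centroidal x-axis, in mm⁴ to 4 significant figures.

I_xx ≈ 1.031 × 10⁷ mm⁴

Break the section into simple shapes (no overlaps), measuring from the bottom-left corner of the bounding box.
Rectangular body: 95 × 70, A = 6 650 mm², y = 35 mm, Ī = 2 715 417 mm⁴.
Semicircular cap: semicircle r = 47.5, A = 3544.11 mm², y = 90.1596 mm, Ī = 558 736 mm⁴.
Centroid: ȳ = ΣA·y / ΣA = 54.1769 mm.
Transfer each piece to the centroidal x-axis using Ī + A·d² with d = y − 54.1769:
  rectangular body: d = -19.1769 mm → contributes +5 160 986 mm⁴
  semicircular cap: d = 35.9827 mm → contributes +5 147 486 mm⁴
Total I = 10 308 472 mm⁴.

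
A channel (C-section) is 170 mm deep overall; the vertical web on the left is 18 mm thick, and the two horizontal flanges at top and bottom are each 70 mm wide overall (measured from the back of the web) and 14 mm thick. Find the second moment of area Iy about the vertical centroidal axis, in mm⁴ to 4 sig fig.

Split into non-overlapping primitives; take the origin at the lower-left of the bounding box.
Web: 18 × 170, A = 3 060 mm², x = 9 mm, Ī = 82 620 mm⁴.
Top flange (beyond web): 52 × 14, A = 728 mm², x = 44 mm, Ī = 164 043 mm⁴.
Bottom flange (beyond web): 52 × 14, A = 728 mm², x = 44 mm, Ī = 164 043 mm⁴.
Centroid: x̄ = ΣA·x / ΣA = 20.2843 mm.
Transfer each piece to the vertical centroidal axis using Ī + A·d² with d = x − 20.2843:
  web: d = -11.2843 mm → contributes +472 268 mm⁴
  top flange (beyond web): d = 23.7157 mm → contributes +573 494 mm⁴
  bottom flange (beyond web): d = 23.7157 mm → contributes +573 494 mm⁴
Total I = 1 619 256 mm⁴.

Iy ≈ 1.619 × 10⁶ mm⁴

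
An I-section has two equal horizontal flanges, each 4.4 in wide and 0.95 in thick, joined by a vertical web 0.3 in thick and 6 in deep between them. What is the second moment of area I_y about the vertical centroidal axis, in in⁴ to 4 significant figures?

I_y ≈ 13.50 in⁴

Split into non-overlapping primitives; take the origin at the lower-left of the bounding box.
Bottom flange: 4.4 × 0.95, A = 4.18 in², x = 2.2 in, Ī = 6.74373 in⁴.
Web: 0.3 × 6, A = 1.8 in², x = 2.2 in, Ī = 0.0135 in⁴.
Top flange: 4.4 × 0.95, A = 4.18 in², x = 2.2 in, Ī = 6.74373 in⁴.
By symmetry the centroid is at mid-width, x̄ = 2.2 in.
All pieces are centred on the vertical centroidal axis, so I = ΣĪ = 13.501 in⁴.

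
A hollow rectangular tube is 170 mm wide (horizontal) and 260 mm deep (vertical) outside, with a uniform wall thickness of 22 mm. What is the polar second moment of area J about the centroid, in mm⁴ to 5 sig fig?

Decompose the section into non-overlapping parts with the origin at the bottom-left of its bounding rectangle.
Outer rectangle: 170 × 260, A = 44 200 mm², y = 130 mm, Ī = 248 993 333 mm⁴.
Inner void (subtracted): 126 × 216, A = 27 216 mm², y = 130 mm, Ī = 105 815 808 mm⁴.
By symmetry the centroid is at mid-height, ȳ = 130 mm.
All pieces are centred on the centroidal x-axis, so I = ΣĪ (holes subtracted) = 143 177 525 mm⁴.
Repeating about the centroidal y-axis gives I_y = 70 441 565 mm⁴.
Polar second moment: J = I_x + I_y = 213 619 091 mm⁴.

J ≈ 2.1362 × 10⁸ mm⁴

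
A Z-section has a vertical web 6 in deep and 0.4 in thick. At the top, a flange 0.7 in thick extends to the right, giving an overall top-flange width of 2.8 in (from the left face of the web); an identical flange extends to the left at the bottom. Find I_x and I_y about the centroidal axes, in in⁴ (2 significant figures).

Split into non-overlapping primitives; take the origin at the lower-left of the bounding box.
Web: 0.4 × 6, A = 2.4 in², y = 3 in, Ī = 7.2 in⁴.
Top flange (beyond web): 2.4 × 0.7, A = 1.68 in², y = 5.65 in, Ī = 0.0686 in⁴.
Bottom flange (beyond web): 2.4 × 0.7, A = 1.68 in², y = 0.35 in, Ī = 0.0686 in⁴.
Centroid: ȳ = ΣA·y / ΣA = 3 in.
Transfer each piece to the centroidal x-axis using Ī + A·d² with d = y − 3:
  web: d = 0 in → contributes +7.2 in⁴
  top flange (beyond web): d = 2.65 in → contributes +11.87 in⁴
  bottom flange (beyond web): d = -2.65 in → contributes +11.87 in⁴
Total I = 30.93 in⁴.
For the y-axis: x̄ = 2.6 in.
Repeating about the centroidal y-axis gives I_y = 8.23 in⁴.

I_x ≈ 31 in⁴, I_y ≈ 8.2 in⁴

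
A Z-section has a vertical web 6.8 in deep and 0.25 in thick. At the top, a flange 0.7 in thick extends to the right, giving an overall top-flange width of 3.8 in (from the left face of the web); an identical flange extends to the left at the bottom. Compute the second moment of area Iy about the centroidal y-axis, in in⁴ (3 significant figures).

Iy ≈ 23.2 in⁴

Split into non-overlapping primitives; take the origin at the lower-left of the bounding box.
Web: 0.25 × 6.8, A = 1.7 in², x = 3.675 in, Ī = 0.0088542 in⁴.
Top flange (beyond web): 3.55 × 0.7, A = 2.485 in², x = 5.575 in, Ī = 2.6098 in⁴.
Bottom flange (beyond web): 3.55 × 0.7, A = 2.485 in², x = 1.775 in, Ī = 2.6098 in⁴.
Centroid: x̄ = ΣA·x / ΣA = 3.675 in.
Transfer each piece to the centroidal y-axis using Ī + A·d² with d = x − 3.675:
  web: d = 0 in → contributes +0.0088542 in⁴
  top flange (beyond web): d = 1.9 in → contributes +11.581 in⁴
  bottom flange (beyond web): d = -1.9 in → contributes +11.581 in⁴
Total I = 23.17 in⁴.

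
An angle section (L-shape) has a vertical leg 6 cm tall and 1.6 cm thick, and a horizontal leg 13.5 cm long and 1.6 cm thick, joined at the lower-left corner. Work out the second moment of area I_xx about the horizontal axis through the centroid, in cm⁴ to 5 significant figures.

Decompose the section into non-overlapping parts with the origin at the bottom-left of its bounding rectangle.
Vertical leg: 1.6 × 6, A = 9.6 cm², y = 3 cm, Ī = 28.8 cm⁴.
Horizontal leg (remainder): 11.9 × 1.6, A = 19.04 cm², y = 0.8 cm, Ī = 4.061867 cm⁴.
Centroid: ȳ = ΣA·y / ΣA = 1.53743 cm.
Transfer each piece to the horizontal axis through the centroid using Ī + A·d² with d = y − 1.53743:
  vertical leg: d = 1.46257 cm → contributes +49.33546 cm⁴
  horizontal leg (remainder): d = -0.7374302 cm → contributes +14.41588 cm⁴
Total I = 63.75134 cm⁴.

I_xx ≈ 63.751 cm⁴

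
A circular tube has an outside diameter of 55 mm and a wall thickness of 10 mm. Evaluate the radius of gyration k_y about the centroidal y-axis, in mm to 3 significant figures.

Treat the section as a set of non-overlapping primitives; coordinates are from the bounding-box lower-left.
Outer circle: ⌀55, A = 2375.8 mm², x = 27.5 mm, Ī = 449 180 mm⁴.
Bore (subtracted): ⌀35, A = 962.11 mm², x = 27.5 mm, Ī = 73 662 mm⁴.
By symmetry the centroid is at mid-width, x̄ = 27.5 mm.
All pieces are centred on the centroidal y-axis, so I = ΣĪ (holes subtracted) = 375 518 mm⁴.
Radius of gyration: k = √(I/A) = √(375 518 / 1413.7) = 16.298 mm.

k_y ≈ 16.3 mm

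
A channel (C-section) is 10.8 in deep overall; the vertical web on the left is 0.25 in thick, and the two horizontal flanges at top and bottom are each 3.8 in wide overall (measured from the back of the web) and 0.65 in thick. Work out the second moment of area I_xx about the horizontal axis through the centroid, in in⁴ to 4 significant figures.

I_xx ≈ 145.3 in⁴

Split into non-overlapping primitives; take the origin at the lower-left of the bounding box.
Web: 0.25 × 10.8, A = 2.7 in², y = 5.4 in, Ī = 26.244 in⁴.
Top flange (beyond web): 3.55 × 0.65, A = 2.3075 in², y = 10.475 in, Ī = 0.0812432 in⁴.
Bottom flange (beyond web): 3.55 × 0.65, A = 2.3075 in², y = 0.325 in, Ī = 0.0812432 in⁴.
By symmetry the centroid is at mid-height, ȳ = 5.4 in.
Transfer each piece to the horizontal axis through the centroid using Ī + A·d² with d = y − 5.4:
  web: d = 0 in → contributes +26.244 in⁴
  top flange (beyond web): d = 5.075 in → contributes +59.5123 in⁴
  bottom flange (beyond web): d = -5.075 in → contributes +59.5123 in⁴
Total I = 145.269 in⁴.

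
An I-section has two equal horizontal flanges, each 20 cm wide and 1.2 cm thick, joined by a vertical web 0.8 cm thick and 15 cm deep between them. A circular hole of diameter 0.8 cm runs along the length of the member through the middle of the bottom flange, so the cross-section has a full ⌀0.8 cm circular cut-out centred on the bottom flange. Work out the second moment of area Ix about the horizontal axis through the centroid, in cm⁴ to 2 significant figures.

Ix ≈ 3300 cm⁴

Treat the section as a set of non-overlapping primitives; coordinates are from the bounding-box lower-left.
Bottom flange: 20 × 1.2, A = 24 cm², y = 0.6 cm, Ī = 2.88 cm⁴.
Web: 0.8 × 15, A = 12 cm², y = 8.7 cm, Ī = 225 cm⁴.
Top flange: 20 × 1.2, A = 24 cm², y = 16.8 cm, Ī = 2.88 cm⁴.
Hole (subtracted): ⌀0.8, A = 0.5027 cm², y = 0.6 cm, Ī = 0.02011 cm⁴.
Centroid: ȳ = ΣA·y / ΣA = 8.768 cm.
Transfer each piece to the horizontal axis through the centroid using Ī + A·d² with d = y − 8.768:
  bottom flange: d = -8.168 cm → contributes +1 604 cm⁴
  web: d = -0.06843 cm → contributes +225.1 cm⁴
  top flange: d = 8.032 cm → contributes +1 551 cm⁴
  hole: d = -8.168 cm → contributes −33.56 cm⁴
Total I = 3 347 cm⁴.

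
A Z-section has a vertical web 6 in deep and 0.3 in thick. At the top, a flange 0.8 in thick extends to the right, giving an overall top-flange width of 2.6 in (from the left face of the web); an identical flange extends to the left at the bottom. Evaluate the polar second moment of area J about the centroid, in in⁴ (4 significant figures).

Decompose the section into non-overlapping parts with the origin at the bottom-left of its bounding rectangle.
Web: 0.3 × 6, A = 1.8 in², y = 3 in, Ī = 5.4 in⁴.
Top flange (beyond web): 2.3 × 0.8, A = 1.84 in², y = 5.6 in, Ī = 0.0981333 in⁴.
Bottom flange (beyond web): 2.3 × 0.8, A = 1.84 in², y = 0.4 in, Ī = 0.0981333 in⁴.
Centroid: ȳ = ΣA·y / ΣA = 3 in.
Transfer each piece to the centroidal x-axis using Ī + A·d² with d = y − 3:
  web: d = 0 in → contributes +5.4 in⁴
  top flange (beyond web): d = 2.6 in → contributes +12.5365 in⁴
  bottom flange (beyond web): d = -2.6 in → contributes +12.5365 in⁴
Total I = 30.4731 in⁴.
For the y-axis: x̄ = 2.45 in.
Repeating about the centroidal y-axis gives I_y = 7.85497 in⁴.
Polar second moment: J = I_x + I_y = 38.328 in⁴.

J ≈ 38.33 in⁴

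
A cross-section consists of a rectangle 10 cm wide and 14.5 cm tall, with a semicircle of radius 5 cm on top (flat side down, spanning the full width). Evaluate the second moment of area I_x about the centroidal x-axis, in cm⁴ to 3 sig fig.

Split into non-overlapping primitives; take the origin at the lower-left of the bounding box.
Rectangular body: 10 × 14.5, A = 145 cm², y = 7.25 cm, Ī = 2540.5 cm⁴.
Semicircular cap: semicircle r = 5, A = 39.27 cm², y = 16.622 cm, Ī = 68.598 cm⁴.
Centroid: ȳ = ΣA·y / ΣA = 9.2473 cm.
Transfer each piece to the centroidal x-axis using Ī + A·d² with d = y − 9.2473:
  rectangular body: d = -1.9973 cm → contributes +3118.9 cm⁴
  semicircular cap: d = 7.3748 cm → contributes +2204.4 cm⁴
Total I = 5323.3 cm⁴.

I_x ≈ 5320 cm⁴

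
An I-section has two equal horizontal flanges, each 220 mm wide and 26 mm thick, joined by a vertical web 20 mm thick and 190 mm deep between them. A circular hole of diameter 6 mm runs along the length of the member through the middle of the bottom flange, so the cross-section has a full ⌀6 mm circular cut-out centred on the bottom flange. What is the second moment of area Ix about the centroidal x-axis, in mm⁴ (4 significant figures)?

Ix ≈ 1.452 × 10⁸ mm⁴

Treat the section as a set of non-overlapping primitives; coordinates are from the bounding-box lower-left.
Bottom flange: 220 × 26, A = 5 720 mm², y = 13 mm, Ī = 322 227 mm⁴.
Web: 20 × 190, A = 3 800 mm², y = 121 mm, Ī = 11 431 667 mm⁴.
Top flange: 220 × 26, A = 5 720 mm², y = 229 mm, Ī = 322 227 mm⁴.
Hole (subtracted): ⌀6, A = 28.2743 mm², y = 13 mm, Ī = 63.6173 mm⁴.
Centroid: ȳ = ΣA·y / ΣA = 121.201 mm.
Transfer each piece to the centroidal x-axis using Ī + A·d² with d = y − 121.201:
  bottom flange: d = -108.201 mm → contributes +67 288 558 mm⁴
  web: d = -0.200742 mm → contributes +11 431 820 mm⁴
  top flange: d = 107.799 mm → contributes +66 792 517 mm⁴
  hole: d = -108.201 mm → contributes −331 083 mm⁴
Total I = 145 181 812 mm⁴.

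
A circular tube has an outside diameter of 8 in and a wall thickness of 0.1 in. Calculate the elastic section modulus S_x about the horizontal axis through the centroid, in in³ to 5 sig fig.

S_x ≈ 4.8412 in³

Treat the section as a set of non-overlapping primitives; coordinates are from the bounding-box lower-left.
Outer circle: ⌀8, A = 50.26548 in², y = 4 in, Ī = 201.0619 in⁴.
Bore (subtracted): ⌀7.8, A = 47.78362 in², y = 4 in, Ī = 181.6972 in⁴.
By symmetry the centroid is at mid-height, ȳ = 4 in.
All pieces are centred on the horizontal axis through the centroid, so I = ΣĪ (holes subtracted) = 19.3647 in⁴.
Extreme fibre distance c = 4 in; S = I/c = 4.841175 in³.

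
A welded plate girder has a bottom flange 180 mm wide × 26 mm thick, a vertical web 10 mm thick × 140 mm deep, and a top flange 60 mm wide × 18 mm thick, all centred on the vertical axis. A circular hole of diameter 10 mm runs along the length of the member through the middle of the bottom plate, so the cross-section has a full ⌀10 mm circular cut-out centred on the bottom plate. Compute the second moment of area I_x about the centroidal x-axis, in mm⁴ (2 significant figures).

Decompose the section into non-overlapping parts with the origin at the bottom-left of its bounding rectangle.
Bottom plate: 180 × 26, A = 4 680 mm², y = 13 mm, Ī = 263 640 mm⁴.
Web plate: 10 × 140, A = 1 400 mm², y = 96 mm, Ī = 2 286 667 mm⁴.
Top plate: 60 × 18, A = 1 080 mm², y = 175 mm, Ī = 29 160 mm⁴.
Hole (subtracted): ⌀10, A = 78.54 mm², y = 13 mm, Ī = 490.9 mm⁴.
Centroid: ȳ = ΣA·y / ΣA = 54.12 mm.
Transfer each piece to the centroidal x-axis using Ī + A·d² with d = y − 54.12:
  bottom plate: d = -41.12 mm → contributes +8 175 228 mm⁴
  web plate: d = 41.88 mm → contributes +4 742 666 mm⁴
  top plate: d = 120.9 mm → contributes +15 811 185 mm⁴
  hole: d = -41.12 mm → contributes −133 263 mm⁴
Total I = 28 595 815 mm⁴.

I_x ≈ 2.9 × 10⁷ mm⁴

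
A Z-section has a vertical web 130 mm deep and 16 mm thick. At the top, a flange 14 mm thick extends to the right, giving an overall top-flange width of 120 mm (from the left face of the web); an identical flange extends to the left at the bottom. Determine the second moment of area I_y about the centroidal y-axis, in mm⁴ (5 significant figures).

I_y ≈ 1.3152 × 10⁷ mm⁴

Decompose the section into non-overlapping parts with the origin at the bottom-left of its bounding rectangle.
Web: 16 × 130, A = 2 080 mm², x = 112 mm, Ī = 44373.33 mm⁴.
Top flange (beyond web): 104 × 14, A = 1 456 mm², x = 172 mm, Ī = 1 312 341 mm⁴.
Bottom flange (beyond web): 104 × 14, A = 1 456 mm², x = 52 mm, Ī = 1 312 341 mm⁴.
Centroid: x̄ = ΣA·x / ΣA = 112 mm.
Transfer each piece to the centroidal y-axis using Ī + A·d² with d = x − 112:
  web: d = 0 mm → contributes +44373.33 mm⁴
  top flange (beyond web): d = 60 mm → contributes +6 553 941 mm⁴
  bottom flange (beyond web): d = -60 mm → contributes +6 553 941 mm⁴
Total I = 13 152 256 mm⁴.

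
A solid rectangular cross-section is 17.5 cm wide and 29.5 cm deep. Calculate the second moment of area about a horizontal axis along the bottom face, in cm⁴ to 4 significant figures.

I_base ≈ 1.498 × 10⁵ cm⁴

The section: 17.5 × 29.5, A = 516.25 cm², y = 14.75 cm, Ī = 37438.9 cm⁴.
Transfer it to the bottom edge using Ī + A·d² with d = y − 0:
  the section: d = 14.75 cm → contributes +149 756 cm⁴
Total I = 149 756 cm⁴.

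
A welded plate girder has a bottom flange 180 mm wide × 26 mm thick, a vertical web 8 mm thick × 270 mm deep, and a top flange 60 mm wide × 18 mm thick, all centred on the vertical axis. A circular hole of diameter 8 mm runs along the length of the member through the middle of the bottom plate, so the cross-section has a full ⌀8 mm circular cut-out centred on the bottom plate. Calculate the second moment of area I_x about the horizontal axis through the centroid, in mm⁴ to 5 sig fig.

I_x ≈ 1.0157 × 10⁸ mm⁴

Break the section into simple shapes (no overlaps), measuring from the bottom-left corner of the bounding box.
Bottom plate: 180 × 26, A = 4 680 mm², y = 13 mm, Ī = 263 640 mm⁴.
Web plate: 8 × 270, A = 2 160 mm², y = 161 mm, Ī = 13 122 000 mm⁴.
Top plate: 60 × 18, A = 1 080 mm², y = 305 mm, Ī = 29 160 mm⁴.
Hole (subtracted): ⌀8, A = 50.26548 mm², y = 13 mm, Ī = 201.0619 mm⁴.
Centroid: ȳ = ΣA·y / ΣA = 93.69395 mm.
Transfer each piece to the horizontal axis through the centroid using Ī + A·d² with d = y − 93.69395:
  bottom plate: d = -80.69395 mm → contributes +30 737 527 mm⁴
  web plate: d = 67.30605 mm → contributes +22 907 024 mm⁴
  top plate: d = 211.306 mm → contributes +48 251 424 mm⁴
  hole: d = -80.69395 mm → contributes −327505.5 mm⁴
Total I = 101 568 470 mm⁴.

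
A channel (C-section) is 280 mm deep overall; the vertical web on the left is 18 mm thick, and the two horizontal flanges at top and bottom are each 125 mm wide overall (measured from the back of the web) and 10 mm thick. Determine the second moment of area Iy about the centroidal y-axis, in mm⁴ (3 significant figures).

Iy ≈ 8.05 × 10⁶ mm⁴

Break the section into simple shapes (no overlaps), measuring from the bottom-left corner of the bounding box.
Web: 18 × 280, A = 5 040 mm², x = 9 mm, Ī = 136 080 mm⁴.
Top flange (beyond web): 107 × 10, A = 1 070 mm², x = 71.5 mm, Ī = 1 020 869 mm⁴.
Bottom flange (beyond web): 107 × 10, A = 1 070 mm², x = 71.5 mm, Ī = 1 020 869 mm⁴.
Centroid: x̄ = ΣA·x / ΣA = 27.628 mm.
Transfer each piece to the centroidal y-axis using Ī + A·d² with d = x − 27.628:
  web: d = -18.628 mm → contributes +1 884 997 mm⁴
  top flange (beyond web): d = 43.872 mm → contributes +3 080 342 mm⁴
  bottom flange (beyond web): d = 43.872 mm → contributes +3 080 342 mm⁴
Total I = 8 045 680 mm⁴.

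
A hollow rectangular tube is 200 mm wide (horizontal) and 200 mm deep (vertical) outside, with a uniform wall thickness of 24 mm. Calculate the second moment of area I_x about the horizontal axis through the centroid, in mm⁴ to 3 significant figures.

I_x ≈ 8.89 × 10⁷ mm⁴

Split into non-overlapping primitives; take the origin at the lower-left of the bounding box.
Outer rectangle: 200 × 200, A = 40 000 mm², y = 100 mm, Ī = 133 333 333 mm⁴.
Inner void (subtracted): 152 × 152, A = 23 104 mm², y = 100 mm, Ī = 44 482 901 mm⁴.
By symmetry the centroid is at mid-height, ȳ = 100 mm.
All pieces are centred on the horizontal axis through the centroid, so I = ΣĪ (holes subtracted) = 88 850 432 mm⁴.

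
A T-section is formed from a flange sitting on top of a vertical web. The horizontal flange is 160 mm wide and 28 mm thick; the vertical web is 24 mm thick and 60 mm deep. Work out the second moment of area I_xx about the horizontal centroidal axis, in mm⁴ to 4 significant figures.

I_xx ≈ 2.834 × 10⁶ mm⁴

Treat the section as a set of non-overlapping primitives; coordinates are from the bounding-box lower-left.
Flange: 160 × 28, A = 4 480 mm², y = 74 mm, Ī = 292 693 mm⁴.
Web: 24 × 60, A = 1 440 mm², y = 30 mm, Ī = 432 000 mm⁴.
Centroid: ȳ = ΣA·y / ΣA = 63.2973 mm.
Transfer each piece to the horizontal centroidal axis using Ī + A·d² with d = y − 63.2973:
  flange: d = 10.7027 mm → contributes +805 868 mm⁴
  web: d = -33.2973 mm → contributes +2 028 542 mm⁴
Total I = 2 834 410 mm⁴.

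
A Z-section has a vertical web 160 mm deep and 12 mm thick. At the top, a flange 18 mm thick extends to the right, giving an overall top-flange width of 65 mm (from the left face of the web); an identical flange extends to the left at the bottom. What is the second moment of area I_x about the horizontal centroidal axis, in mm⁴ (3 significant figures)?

Break the section into simple shapes (no overlaps), measuring from the bottom-left corner of the bounding box.
Web: 12 × 160, A = 1 920 mm², y = 80 mm, Ī = 4 096 000 mm⁴.
Top flange (beyond web): 53 × 18, A = 954 mm², y = 151 mm, Ī = 25 758 mm⁴.
Bottom flange (beyond web): 53 × 18, A = 954 mm², y = 9 mm, Ī = 25 758 mm⁴.
Centroid: ȳ = ΣA·y / ΣA = 80 mm.
Transfer each piece to the horizontal centroidal axis using Ī + A·d² with d = y − 80:
  web: d = 0 mm → contributes +4 096 000 mm⁴
  top flange (beyond web): d = 71 mm → contributes +4 834 872 mm⁴
  bottom flange (beyond web): d = -71 mm → contributes +4 834 872 mm⁴
Total I = 13 765 744 mm⁴.

I_x ≈ 1.38 × 10⁷ mm⁴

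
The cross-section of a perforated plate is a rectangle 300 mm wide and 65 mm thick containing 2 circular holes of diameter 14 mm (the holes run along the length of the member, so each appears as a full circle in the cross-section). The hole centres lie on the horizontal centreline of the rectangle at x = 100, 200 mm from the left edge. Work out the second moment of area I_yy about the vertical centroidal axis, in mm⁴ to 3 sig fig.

Decompose the section into non-overlapping parts with the origin at the bottom-left of its bounding rectangle.
Plate: 300 × 65, A = 19 500 mm², x = 150 mm, Ī = 146 250 000 mm⁴.
Hole 1 (subtracted): ⌀14, A = 153.94 mm², x = 100 mm, Ī = 1885.7 mm⁴.
Hole 2 (subtracted): ⌀14, A = 153.94 mm², x = 200 mm, Ī = 1885.7 mm⁴.
By symmetry the centroid is at mid-width, x̄ = 150 mm.
Transfer each piece to the vertical centroidal axis using Ī + A·d² with d = x − 150:
  plate: d = 0 mm → contributes +146 250 000 mm⁴
  hole 1: d = -50 mm → contributes −386 731 mm⁴
  hole 2: d = 50 mm → contributes −386 731 mm⁴
Total I = 145 476 538 mm⁴.

I_yy ≈ 1.45 × 10⁸ mm⁴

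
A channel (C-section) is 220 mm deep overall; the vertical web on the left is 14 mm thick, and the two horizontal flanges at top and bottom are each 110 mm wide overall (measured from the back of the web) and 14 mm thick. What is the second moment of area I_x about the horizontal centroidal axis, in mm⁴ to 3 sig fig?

Break the section into simple shapes (no overlaps), measuring from the bottom-left corner of the bounding box.
Web: 14 × 220, A = 3 080 mm², y = 110 mm, Ī = 12 422 667 mm⁴.
Top flange (beyond web): 96 × 14, A = 1 344 mm², y = 213 mm, Ī = 21 952 mm⁴.
Bottom flange (beyond web): 96 × 14, A = 1 344 mm², y = 7 mm, Ī = 21 952 mm⁴.
By symmetry the centroid is at mid-height, ȳ = 110 mm.
Transfer each piece to the horizontal centroidal axis using Ī + A·d² with d = y − 110:
  web: d = 0 mm → contributes +12 422 667 mm⁴
  top flange (beyond web): d = 103 mm → contributes +14 280 448 mm⁴
  bottom flange (beyond web): d = -103 mm → contributes +14 280 448 mm⁴
Total I = 40 983 563 mm⁴.

I_x ≈ 4.10 × 10⁷ mm⁴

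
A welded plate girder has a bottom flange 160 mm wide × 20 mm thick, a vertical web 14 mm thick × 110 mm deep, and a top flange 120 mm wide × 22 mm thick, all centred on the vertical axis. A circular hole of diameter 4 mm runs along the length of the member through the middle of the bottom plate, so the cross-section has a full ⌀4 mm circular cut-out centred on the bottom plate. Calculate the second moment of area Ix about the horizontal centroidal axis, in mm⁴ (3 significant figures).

Ix ≈ 2.66 × 10⁷ mm⁴

Split into non-overlapping primitives; take the origin at the lower-left of the bounding box.
Bottom plate: 160 × 20, A = 3 200 mm², y = 10 mm, Ī = 106 667 mm⁴.
Web plate: 14 × 110, A = 1 540 mm², y = 75 mm, Ī = 1 552 833 mm⁴.
Top plate: 120 × 22, A = 2 640 mm², y = 141 mm, Ī = 106 480 mm⁴.
Hole (subtracted): ⌀4, A = 12.566 mm², y = 10 mm, Ī = 12.566 mm⁴.
Centroid: ȳ = ΣA·y / ΣA = 70.529 mm.
Transfer each piece to the horizontal centroidal axis using Ī + A·d² with d = y − 70.529:
  bottom plate: d = -60.529 mm → contributes +11 830 520 mm⁴
  web plate: d = 4.4715 mm → contributes +1 583 624 mm⁴
  top plate: d = 70.471 mm → contributes +13 217 318 mm⁴
  hole: d = -60.529 mm → contributes −46 052 mm⁴
Total I = 26 585 410 mm⁴.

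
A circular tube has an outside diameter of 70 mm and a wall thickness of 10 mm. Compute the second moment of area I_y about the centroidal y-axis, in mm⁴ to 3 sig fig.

I_y ≈ 8.72 × 10⁵ mm⁴

Treat the section as a set of non-overlapping primitives; coordinates are from the bounding-box lower-left.
Outer circle: ⌀70, A = 3848.5 mm², x = 35 mm, Ī = 1 178 588 mm⁴.
Bore (subtracted): ⌀50, A = 1963.5 mm², x = 35 mm, Ī = 306 796 mm⁴.
By symmetry the centroid is at mid-width, x̄ = 35 mm.
All pieces are centred on the centroidal y-axis, so I = ΣĪ (holes subtracted) = 871 792 mm⁴.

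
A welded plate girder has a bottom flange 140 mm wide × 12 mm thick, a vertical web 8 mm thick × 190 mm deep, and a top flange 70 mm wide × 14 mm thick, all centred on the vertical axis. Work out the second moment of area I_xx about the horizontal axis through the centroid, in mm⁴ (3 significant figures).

I_xx ≈ 3.08 × 10⁷ mm⁴

Treat the section as a set of non-overlapping primitives; coordinates are from the bounding-box lower-left.
Bottom plate: 140 × 12, A = 1 680 mm², y = 6 mm, Ī = 20 160 mm⁴.
Web plate: 8 × 190, A = 1 520 mm², y = 107 mm, Ī = 4 572 667 mm⁴.
Top plate: 70 × 14, A = 980 mm², y = 209 mm, Ī = 16 007 mm⁴.
Centroid: ȳ = ΣA·y / ΣA = 90.321 mm.
Transfer each piece to the horizontal axis through the centroid using Ī + A·d² with d = y − 90.321:
  bottom plate: d = -84.321 mm → contributes +11 964 892 mm⁴
  web plate: d = 16.679 mm → contributes +4 995 536 mm⁴
  top plate: d = 118.68 mm → contributes +13 819 117 mm⁴
Total I = 30 779 544 mm⁴.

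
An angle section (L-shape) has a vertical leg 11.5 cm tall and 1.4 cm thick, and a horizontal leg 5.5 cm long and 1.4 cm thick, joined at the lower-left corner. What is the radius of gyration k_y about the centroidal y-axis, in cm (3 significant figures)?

k_y ≈ 1.40 cm

Treat the section as a set of non-overlapping primitives; coordinates are from the bounding-box lower-left.
Vertical leg: 1.4 × 11.5, A = 16.1 cm², x = 0.7 cm, Ī = 2.6297 cm⁴.
Horizontal leg (remainder): 4.1 × 1.4, A = 5.74 cm², x = 3.45 cm, Ī = 8.0408 cm⁴.
Centroid: x̄ = ΣA·x / ΣA = 1.4228 cm.
Transfer each piece to the centroidal y-axis using Ī + A·d² with d = x − 1.4228:
  vertical leg: d = -0.72276 cm → contributes +11.04 cm⁴
  horizontal leg (remainder): d = 2.0272 cm → contributes +31.631 cm⁴
Total I = 42.67 cm⁴.
Radius of gyration: k = √(I/A) = √(42.67 / 21.84) = 1.3978 cm.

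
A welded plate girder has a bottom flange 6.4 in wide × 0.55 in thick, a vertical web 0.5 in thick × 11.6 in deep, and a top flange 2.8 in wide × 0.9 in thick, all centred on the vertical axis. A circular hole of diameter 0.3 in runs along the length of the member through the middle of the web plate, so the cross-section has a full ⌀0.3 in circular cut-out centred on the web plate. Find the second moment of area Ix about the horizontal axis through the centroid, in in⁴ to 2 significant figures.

Treat the section as a set of non-overlapping primitives; coordinates are from the bounding-box lower-left.
Bottom plate: 6.4 × 0.55, A = 3.52 in², y = 0.275 in, Ī = 0.08873 in⁴.
Web plate: 0.5 × 11.6, A = 5.8 in², y = 6.35 in, Ī = 65.04 in⁴.
Top plate: 2.8 × 0.9, A = 2.52 in², y = 12.6 in, Ī = 0.1701 in⁴.
Hole (subtracted): ⌀0.3, A = 0.07069 in², y = 6.35 in, Ī = 0.0003976 in⁴.
Centroid: ȳ = ΣA·y / ΣA = 5.871 in.
Transfer each piece to the horizontal axis through the centroid using Ī + A·d² with d = y − 5.871:
  bottom plate: d = -5.596 in → contributes +110.3 in⁴
  web plate: d = 0.4787 in → contributes +66.37 in⁴
  top plate: d = 6.729 in → contributes +114.3 in⁴
  hole: d = 0.4787 in → contributes −0.0166 in⁴
Total I = 290.9 in⁴.

Ix ≈ 290 in⁴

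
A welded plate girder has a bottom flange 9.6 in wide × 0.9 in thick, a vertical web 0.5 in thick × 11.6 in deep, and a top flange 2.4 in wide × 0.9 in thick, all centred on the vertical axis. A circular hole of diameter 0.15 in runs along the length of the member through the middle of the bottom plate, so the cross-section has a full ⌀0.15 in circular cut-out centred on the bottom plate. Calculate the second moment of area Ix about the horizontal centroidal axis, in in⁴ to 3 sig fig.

Break the section into simple shapes (no overlaps), measuring from the bottom-left corner of the bounding box.
Bottom plate: 9.6 × 0.9, A = 8.64 in², y = 0.45 in, Ī = 0.5832 in⁴.
Web plate: 0.5 × 11.6, A = 5.8 in², y = 6.7 in, Ī = 65.037 in⁴.
Top plate: 2.4 × 0.9, A = 2.16 in², y = 12.95 in, Ī = 0.1458 in⁴.
Hole (subtracted): ⌀0.15, A = 0.017671 in², y = 0.45 in, Ī = 0.00002485 in⁴.
Centroid: ȳ = ΣA·y / ΣA = 4.2643 in.
Transfer each piece to the horizontal centroidal axis using Ī + A·d² with d = y − 4.2643:
  bottom plate: d = -3.8143 in → contributes +126.29 in⁴
  web plate: d = 2.4357 in → contributes +99.447 in⁴
  top plate: d = 8.6857 in → contributes +163.1 in⁴
  hole: d = -3.8143 in → contributes −0.25713 in⁴
Total I = 388.57 in⁴.

Ix ≈ 389 in⁴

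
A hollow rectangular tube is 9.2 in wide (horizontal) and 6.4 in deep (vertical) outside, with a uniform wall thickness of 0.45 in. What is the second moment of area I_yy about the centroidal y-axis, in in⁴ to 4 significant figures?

I_yy ≈ 153.2 in⁴

Decompose the section into non-overlapping parts with the origin at the bottom-left of its bounding rectangle.
Outer rectangle: 9.2 × 6.4, A = 58.88 in², x = 4.6 in, Ī = 415.3 in⁴.
Inner void (subtracted): 8.3 × 5.5, A = 45.65 in², x = 4.6 in, Ī = 262.069 in⁴.
By symmetry the centroid is at mid-width, x̄ = 4.6 in.
All pieces are centred on the centroidal y-axis, so I = ΣĪ (holes subtracted) = 153.231 in⁴.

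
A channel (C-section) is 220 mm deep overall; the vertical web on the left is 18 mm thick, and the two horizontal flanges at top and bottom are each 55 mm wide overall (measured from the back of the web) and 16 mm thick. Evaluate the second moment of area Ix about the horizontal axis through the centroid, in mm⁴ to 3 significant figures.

Break the section into simple shapes (no overlaps), measuring from the bottom-left corner of the bounding box.
Web: 18 × 220, A = 3 960 mm², y = 110 mm, Ī = 15 972 000 mm⁴.
Top flange (beyond web): 37 × 16, A = 592 mm², y = 212 mm, Ī = 12 629 mm⁴.
Bottom flange (beyond web): 37 × 16, A = 592 mm², y = 8 mm, Ī = 12 629 mm⁴.
By symmetry the centroid is at mid-height, ȳ = 110 mm.
Transfer each piece to the horizontal axis through the centroid using Ī + A·d² with d = y − 110:
  web: d = 0 mm → contributes +15 972 000 mm⁴
  top flange (beyond web): d = 102 mm → contributes +6 171 797 mm⁴
  bottom flange (beyond web): d = -102 mm → contributes +6 171 797 mm⁴
Total I = 28 315 595 mm⁴.

Ix ≈ 2.83 × 10⁷ mm⁴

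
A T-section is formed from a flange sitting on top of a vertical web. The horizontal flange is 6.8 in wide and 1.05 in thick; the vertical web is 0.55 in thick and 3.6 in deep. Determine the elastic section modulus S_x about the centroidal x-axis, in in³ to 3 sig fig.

S_x ≈ 3.09 in³

Break the section into simple shapes (no overlaps), measuring from the bottom-left corner of the bounding box.
Flange: 6.8 × 1.05, A = 7.14 in², y = 4.125 in, Ī = 0.65599 in⁴.
Web: 0.55 × 3.6, A = 1.98 in², y = 1.8 in, Ī = 2.1384 in⁴.
Centroid: ȳ = ΣA·y / ΣA = 3.6202 in.
Transfer each piece to the centroidal x-axis using Ī + A·d² with d = y − 3.6202:
  flange: d = 0.50477 in → contributes +2.4752 in⁴
  web: d = -1.8202 in → contributes +8.6986 in⁴
Total I = 11.174 in⁴.
Extreme fibre distance c = 3.6202 in; S = I/c = 3.0865 in³.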